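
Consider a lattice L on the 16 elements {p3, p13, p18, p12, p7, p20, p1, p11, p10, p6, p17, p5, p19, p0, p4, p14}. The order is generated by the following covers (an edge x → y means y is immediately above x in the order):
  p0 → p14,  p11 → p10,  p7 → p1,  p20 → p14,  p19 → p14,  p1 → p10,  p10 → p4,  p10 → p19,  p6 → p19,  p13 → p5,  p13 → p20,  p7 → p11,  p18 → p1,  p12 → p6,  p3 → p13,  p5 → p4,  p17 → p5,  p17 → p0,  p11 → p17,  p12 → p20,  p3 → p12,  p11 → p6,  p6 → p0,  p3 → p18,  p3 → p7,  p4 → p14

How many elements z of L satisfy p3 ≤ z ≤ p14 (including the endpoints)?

The interval [p3, p14] = {p0, p1, p10, p11, p12, p13, p14, p17, p18, p19, p20, p3, p4, p5, p6, p7}, which has 16 elements.

16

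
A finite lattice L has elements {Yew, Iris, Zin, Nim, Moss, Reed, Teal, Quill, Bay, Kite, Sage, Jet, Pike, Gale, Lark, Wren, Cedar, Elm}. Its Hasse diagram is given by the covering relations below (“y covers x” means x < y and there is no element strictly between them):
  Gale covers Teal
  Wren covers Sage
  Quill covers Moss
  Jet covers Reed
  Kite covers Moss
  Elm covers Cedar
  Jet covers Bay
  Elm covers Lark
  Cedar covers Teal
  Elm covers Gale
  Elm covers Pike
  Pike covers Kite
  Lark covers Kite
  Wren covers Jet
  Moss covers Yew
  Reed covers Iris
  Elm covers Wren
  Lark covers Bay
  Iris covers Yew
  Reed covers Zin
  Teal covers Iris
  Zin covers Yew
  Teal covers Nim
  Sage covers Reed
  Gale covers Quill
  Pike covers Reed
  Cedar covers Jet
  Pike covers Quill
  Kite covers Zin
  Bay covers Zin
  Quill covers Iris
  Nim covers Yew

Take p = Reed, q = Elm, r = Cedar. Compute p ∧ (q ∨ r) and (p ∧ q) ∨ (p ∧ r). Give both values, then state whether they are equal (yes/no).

q ∨ r = Elm, so p ∧ (q ∨ r) = Reed ∧ Elm = Reed.
p ∧ q = Reed and p ∧ r = Reed, so (p ∧ q) ∨ (p ∧ r) = Reed ∨ Reed = Reed.
Equal: yes.

Reed; Reed; yes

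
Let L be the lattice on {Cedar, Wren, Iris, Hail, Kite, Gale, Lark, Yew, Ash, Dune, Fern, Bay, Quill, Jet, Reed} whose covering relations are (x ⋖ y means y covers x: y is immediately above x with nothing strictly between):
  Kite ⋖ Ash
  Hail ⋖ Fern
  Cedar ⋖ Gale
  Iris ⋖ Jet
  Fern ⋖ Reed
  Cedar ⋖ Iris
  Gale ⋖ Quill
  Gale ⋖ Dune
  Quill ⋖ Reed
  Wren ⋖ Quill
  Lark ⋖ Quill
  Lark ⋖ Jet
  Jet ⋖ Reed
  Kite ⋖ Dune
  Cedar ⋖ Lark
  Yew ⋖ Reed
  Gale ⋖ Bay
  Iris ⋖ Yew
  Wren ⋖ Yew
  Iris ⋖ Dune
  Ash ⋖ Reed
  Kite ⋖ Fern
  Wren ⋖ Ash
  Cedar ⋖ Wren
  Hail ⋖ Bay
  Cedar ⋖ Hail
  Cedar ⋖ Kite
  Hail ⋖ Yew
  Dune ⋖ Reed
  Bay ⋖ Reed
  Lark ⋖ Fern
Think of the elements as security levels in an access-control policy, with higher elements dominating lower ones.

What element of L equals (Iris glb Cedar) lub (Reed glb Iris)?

Iris ∧ Cedar = Cedar
Reed ∧ Iris = Iris
Cedar ∨ Iris = Iris

Iris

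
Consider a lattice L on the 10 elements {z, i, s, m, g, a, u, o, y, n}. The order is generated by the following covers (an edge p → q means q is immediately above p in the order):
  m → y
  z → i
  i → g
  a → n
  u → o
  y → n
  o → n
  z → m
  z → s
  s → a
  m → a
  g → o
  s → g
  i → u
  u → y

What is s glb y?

z

Common lower bounds of {s, y}: z.
The greatest among these is z.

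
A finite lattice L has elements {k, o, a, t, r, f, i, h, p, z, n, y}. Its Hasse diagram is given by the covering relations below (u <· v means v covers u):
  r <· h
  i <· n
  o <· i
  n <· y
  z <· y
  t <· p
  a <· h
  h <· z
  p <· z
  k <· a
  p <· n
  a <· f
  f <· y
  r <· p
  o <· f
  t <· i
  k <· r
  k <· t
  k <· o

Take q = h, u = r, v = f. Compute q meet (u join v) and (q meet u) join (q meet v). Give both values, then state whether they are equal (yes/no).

u join v = y, so q meet (u join v) = h meet y = h.
q meet u = r and q meet v = a, so (q meet u) join (q meet v) = r join a = h.
Equal: yes.

h; h; yes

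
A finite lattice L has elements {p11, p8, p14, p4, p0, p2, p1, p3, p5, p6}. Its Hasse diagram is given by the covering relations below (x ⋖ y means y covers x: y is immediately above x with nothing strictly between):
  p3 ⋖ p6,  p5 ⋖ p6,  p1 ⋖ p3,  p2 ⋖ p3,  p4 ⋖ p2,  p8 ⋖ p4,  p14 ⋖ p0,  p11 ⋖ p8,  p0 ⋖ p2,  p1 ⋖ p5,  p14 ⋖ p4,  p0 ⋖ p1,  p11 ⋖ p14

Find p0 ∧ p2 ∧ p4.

p14

Common lower bounds of {p0, p2, p4}: p11, p14.
The greatest among these is p14.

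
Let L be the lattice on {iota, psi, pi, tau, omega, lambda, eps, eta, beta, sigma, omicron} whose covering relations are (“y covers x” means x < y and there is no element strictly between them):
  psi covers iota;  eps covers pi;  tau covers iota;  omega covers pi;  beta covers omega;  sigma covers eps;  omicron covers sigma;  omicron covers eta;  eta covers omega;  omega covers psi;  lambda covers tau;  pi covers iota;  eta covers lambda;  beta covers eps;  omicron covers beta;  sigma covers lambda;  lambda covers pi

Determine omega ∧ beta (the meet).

omega

Common lower bounds of {omega, beta}: iota, omega, pi, psi.
The greatest among these is omega.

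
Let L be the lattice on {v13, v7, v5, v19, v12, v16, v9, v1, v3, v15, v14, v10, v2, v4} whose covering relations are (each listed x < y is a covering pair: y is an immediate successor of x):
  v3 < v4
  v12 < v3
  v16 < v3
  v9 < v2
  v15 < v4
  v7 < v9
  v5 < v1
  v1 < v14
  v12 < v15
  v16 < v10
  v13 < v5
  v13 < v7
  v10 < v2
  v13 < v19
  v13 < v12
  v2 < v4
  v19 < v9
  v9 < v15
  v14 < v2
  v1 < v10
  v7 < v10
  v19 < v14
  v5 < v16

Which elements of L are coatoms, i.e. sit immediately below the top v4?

The coatoms are exactly the elements covered by v4: v15, v2, v3.

v15, v2, v3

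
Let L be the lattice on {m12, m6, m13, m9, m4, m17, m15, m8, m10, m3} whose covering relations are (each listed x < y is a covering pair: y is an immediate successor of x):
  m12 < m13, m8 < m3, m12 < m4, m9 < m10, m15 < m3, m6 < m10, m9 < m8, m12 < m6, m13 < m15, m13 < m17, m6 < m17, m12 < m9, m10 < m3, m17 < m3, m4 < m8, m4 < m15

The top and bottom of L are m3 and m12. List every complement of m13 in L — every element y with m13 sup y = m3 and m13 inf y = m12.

Need y with m13 ∨ y = m3 and m13 ∧ y = m12.
Checking each element gives: m10, m8, m9.

m10, m8, m9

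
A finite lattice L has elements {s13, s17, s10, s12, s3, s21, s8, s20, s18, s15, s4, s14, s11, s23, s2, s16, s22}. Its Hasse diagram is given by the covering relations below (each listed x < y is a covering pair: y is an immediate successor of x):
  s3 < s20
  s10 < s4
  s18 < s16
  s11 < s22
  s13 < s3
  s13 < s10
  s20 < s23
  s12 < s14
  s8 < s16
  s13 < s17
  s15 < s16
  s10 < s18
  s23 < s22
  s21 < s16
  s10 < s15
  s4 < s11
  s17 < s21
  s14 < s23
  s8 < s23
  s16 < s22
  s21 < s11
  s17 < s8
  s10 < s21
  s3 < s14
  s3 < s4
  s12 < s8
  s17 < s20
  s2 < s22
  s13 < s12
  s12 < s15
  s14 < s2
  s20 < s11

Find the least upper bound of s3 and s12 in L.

Common upper bounds of {s3, s12}: s14, s2, s22, s23.
The least among these is s14.

s14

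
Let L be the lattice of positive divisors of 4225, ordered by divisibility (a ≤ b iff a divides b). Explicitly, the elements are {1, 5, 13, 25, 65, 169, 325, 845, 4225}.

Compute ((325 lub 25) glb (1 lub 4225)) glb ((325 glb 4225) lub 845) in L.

325 ∨ 25 = 325
1 ∨ 4225 = 4225
325 ∧ 4225 = 325
325 ∧ 4225 = 325
325 ∨ 845 = 4225
325 ∧ 4225 = 325

325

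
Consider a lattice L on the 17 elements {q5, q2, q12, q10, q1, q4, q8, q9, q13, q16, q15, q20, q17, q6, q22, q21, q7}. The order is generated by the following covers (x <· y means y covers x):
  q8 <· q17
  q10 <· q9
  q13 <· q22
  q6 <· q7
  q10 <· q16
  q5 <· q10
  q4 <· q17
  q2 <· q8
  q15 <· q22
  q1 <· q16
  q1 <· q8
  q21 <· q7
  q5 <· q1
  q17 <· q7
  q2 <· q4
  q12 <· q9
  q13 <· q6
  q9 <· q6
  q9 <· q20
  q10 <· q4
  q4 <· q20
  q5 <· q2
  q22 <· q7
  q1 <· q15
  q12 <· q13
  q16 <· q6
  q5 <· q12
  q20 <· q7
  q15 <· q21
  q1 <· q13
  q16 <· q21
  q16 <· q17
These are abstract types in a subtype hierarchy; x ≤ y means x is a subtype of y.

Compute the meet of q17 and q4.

q4

Common lower bounds of {q17, q4}: q10, q2, q4, q5.
The greatest among these is q4.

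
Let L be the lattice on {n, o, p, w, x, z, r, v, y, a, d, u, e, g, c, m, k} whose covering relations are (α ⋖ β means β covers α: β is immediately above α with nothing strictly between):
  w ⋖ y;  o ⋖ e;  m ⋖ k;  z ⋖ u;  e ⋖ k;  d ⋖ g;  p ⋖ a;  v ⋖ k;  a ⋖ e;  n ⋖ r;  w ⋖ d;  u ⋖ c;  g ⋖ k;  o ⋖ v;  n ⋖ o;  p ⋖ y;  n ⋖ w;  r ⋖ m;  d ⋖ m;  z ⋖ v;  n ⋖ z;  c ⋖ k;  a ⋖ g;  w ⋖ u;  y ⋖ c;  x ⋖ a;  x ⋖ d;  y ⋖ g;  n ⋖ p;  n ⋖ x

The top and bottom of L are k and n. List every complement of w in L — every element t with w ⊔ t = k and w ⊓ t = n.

e, o, v

Need t with w ∨ t = k and w ∧ t = n.
Checking each element gives: e, o, v.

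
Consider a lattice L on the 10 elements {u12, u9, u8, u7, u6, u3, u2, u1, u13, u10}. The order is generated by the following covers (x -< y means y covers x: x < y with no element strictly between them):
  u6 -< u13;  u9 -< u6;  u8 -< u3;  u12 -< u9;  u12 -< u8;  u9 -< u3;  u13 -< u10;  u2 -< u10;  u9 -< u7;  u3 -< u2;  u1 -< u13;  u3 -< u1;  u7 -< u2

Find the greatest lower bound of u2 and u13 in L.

u3

Common lower bounds of {u2, u13}: u12, u3, u8, u9.
The greatest among these is u3.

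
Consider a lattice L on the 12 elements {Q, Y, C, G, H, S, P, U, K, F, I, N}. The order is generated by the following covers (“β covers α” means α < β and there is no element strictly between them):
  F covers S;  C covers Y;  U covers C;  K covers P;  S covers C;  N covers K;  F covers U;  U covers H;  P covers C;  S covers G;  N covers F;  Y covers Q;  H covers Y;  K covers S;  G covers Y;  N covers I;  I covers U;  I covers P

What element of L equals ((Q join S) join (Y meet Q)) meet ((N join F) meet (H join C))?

Q ∨ S = S
Y ∧ Q = Q
S ∨ Q = S
N ∨ F = N
H ∨ C = U
N ∧ U = U
S ∧ U = C

C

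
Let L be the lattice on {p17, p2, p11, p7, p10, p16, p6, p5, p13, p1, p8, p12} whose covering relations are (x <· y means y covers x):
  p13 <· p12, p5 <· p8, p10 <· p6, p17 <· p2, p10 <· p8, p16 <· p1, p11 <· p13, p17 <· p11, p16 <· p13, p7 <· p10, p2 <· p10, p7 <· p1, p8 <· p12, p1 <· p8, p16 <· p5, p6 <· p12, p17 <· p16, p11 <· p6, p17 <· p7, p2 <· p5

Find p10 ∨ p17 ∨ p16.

p8

Common upper bounds of {p10, p17, p16}: p12, p8.
The least among these is p8.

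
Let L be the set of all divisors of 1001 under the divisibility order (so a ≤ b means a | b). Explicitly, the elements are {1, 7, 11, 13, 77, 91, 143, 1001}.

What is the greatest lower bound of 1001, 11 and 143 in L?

11

In the divisibility order, the meet is the greatest common divisor: gcd(1001, 11, 143) = 11.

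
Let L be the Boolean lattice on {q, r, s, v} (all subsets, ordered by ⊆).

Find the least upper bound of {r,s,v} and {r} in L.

Under ⊆, join is union: {r,s,v} ∪ {r} = {r,s,v}.

{r,s,v}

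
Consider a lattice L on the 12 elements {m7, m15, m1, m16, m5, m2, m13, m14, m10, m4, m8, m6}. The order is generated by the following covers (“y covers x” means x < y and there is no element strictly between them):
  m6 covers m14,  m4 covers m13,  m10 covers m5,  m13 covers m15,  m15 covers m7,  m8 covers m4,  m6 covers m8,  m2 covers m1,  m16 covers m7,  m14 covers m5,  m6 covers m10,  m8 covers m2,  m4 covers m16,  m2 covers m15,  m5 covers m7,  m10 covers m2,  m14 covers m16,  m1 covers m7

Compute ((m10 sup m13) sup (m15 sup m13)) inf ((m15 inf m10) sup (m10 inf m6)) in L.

m10 ∨ m13 = m6
m15 ∨ m13 = m13
m6 ∨ m13 = m6
m15 ∧ m10 = m15
m10 ∧ m6 = m10
m15 ∨ m10 = m10
m6 ∧ m10 = m10

m10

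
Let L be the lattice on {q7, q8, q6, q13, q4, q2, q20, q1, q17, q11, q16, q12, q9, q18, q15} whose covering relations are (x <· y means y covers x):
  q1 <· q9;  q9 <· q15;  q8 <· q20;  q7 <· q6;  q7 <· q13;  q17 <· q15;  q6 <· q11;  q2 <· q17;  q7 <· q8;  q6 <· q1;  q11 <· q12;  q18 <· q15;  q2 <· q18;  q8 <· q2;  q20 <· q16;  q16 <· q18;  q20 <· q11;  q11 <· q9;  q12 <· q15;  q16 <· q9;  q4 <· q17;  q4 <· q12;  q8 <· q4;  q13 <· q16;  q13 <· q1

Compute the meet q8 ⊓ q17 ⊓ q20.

Common lower bounds of {q8, q17, q20}: q7, q8.
The greatest among these is q8.

q8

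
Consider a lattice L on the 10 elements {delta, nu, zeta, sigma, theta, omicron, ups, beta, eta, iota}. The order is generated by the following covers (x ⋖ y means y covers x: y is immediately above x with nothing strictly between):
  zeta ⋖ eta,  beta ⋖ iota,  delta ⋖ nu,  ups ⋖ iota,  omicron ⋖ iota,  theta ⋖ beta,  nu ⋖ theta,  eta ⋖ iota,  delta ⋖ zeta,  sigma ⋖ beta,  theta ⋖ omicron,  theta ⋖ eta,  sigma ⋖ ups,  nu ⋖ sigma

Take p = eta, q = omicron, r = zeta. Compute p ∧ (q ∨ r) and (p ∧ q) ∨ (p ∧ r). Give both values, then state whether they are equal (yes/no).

q ∨ r = iota, so p ∧ (q ∨ r) = eta ∧ iota = eta.
p ∧ q = theta and p ∧ r = zeta, so (p ∧ q) ∨ (p ∧ r) = theta ∨ zeta = eta.
Equal: yes.

eta; eta; yes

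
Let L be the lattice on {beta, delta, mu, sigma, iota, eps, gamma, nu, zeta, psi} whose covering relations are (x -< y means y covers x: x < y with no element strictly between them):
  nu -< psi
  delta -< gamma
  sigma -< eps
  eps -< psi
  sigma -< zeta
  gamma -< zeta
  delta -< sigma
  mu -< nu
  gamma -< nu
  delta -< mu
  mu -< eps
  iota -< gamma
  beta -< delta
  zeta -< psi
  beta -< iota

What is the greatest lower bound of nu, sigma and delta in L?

delta

Common lower bounds of {nu, sigma, delta}: beta, delta.
The greatest among these is delta.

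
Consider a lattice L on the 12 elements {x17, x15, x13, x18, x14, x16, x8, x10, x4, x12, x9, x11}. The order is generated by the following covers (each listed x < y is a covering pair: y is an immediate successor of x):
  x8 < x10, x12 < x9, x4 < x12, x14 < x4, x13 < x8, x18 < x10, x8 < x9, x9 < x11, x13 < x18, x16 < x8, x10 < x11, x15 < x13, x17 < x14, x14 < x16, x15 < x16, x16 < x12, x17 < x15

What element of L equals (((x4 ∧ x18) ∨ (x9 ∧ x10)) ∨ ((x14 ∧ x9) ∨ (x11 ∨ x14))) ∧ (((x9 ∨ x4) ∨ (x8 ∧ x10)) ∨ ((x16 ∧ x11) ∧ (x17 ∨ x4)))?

x4 ∧ x18 = x17
x9 ∧ x10 = x8
x17 ∨ x8 = x8
x14 ∧ x9 = x14
x11 ∨ x14 = x11
x14 ∨ x11 = x11
x8 ∨ x11 = x11
x9 ∨ x4 = x9
x8 ∧ x10 = x8
x9 ∨ x8 = x9
x16 ∧ x11 = x16
x17 ∨ x4 = x4
x16 ∧ x4 = x14
x9 ∨ x14 = x9
x11 ∧ x9 = x9

x9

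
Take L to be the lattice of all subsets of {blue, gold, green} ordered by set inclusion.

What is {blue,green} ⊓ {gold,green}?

Common lower bounds of {{blue,green}, {gold,green}}: {green}, ∅.
The greatest among these is {green}.

{green}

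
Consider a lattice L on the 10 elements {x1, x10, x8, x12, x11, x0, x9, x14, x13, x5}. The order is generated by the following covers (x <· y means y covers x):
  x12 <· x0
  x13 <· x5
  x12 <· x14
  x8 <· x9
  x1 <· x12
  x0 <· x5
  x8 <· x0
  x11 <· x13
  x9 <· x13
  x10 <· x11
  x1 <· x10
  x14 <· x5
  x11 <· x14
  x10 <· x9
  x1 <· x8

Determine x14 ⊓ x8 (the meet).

Common lower bounds of {x14, x8}: x1.
The greatest among these is x1.

x1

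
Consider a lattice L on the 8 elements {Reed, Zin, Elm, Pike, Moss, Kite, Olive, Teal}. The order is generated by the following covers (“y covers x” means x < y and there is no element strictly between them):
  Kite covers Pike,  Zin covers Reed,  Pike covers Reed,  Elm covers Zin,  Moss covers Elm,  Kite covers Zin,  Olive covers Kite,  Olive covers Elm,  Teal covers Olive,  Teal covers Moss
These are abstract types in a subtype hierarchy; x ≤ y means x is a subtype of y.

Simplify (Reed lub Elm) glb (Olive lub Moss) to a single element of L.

Elm

Reed ∨ Elm = Elm
Olive ∨ Moss = Teal
Elm ∧ Teal = Elm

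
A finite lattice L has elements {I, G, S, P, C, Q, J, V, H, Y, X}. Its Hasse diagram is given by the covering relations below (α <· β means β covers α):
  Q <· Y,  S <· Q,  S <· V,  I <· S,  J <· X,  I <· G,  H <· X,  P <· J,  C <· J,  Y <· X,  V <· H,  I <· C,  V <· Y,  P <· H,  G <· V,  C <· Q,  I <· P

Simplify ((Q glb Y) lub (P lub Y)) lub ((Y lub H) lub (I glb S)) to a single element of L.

X

Q ∧ Y = Q
P ∨ Y = X
Q ∨ X = X
Y ∨ H = X
I ∧ S = I
X ∨ I = X
X ∨ X = X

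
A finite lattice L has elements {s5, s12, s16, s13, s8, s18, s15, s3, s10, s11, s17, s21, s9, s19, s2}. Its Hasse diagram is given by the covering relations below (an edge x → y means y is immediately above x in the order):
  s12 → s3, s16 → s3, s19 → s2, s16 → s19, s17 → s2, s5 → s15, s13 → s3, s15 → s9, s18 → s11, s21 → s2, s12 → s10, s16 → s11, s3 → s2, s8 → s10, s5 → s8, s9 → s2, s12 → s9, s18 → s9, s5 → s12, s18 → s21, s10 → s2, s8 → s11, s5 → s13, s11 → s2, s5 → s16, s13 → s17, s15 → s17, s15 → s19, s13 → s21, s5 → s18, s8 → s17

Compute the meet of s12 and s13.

Common lower bounds of {s12, s13}: s5.
The greatest among these is s5.

s5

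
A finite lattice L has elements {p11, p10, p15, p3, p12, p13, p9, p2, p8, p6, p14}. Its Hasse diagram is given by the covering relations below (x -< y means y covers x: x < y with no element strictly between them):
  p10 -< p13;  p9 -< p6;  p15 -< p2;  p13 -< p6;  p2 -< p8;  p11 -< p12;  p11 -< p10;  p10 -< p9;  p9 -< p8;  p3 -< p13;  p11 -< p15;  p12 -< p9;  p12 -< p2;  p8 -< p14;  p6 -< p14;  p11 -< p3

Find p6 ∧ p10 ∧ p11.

p11

Common lower bounds of {p6, p10, p11}: p11.
The greatest among these is p11.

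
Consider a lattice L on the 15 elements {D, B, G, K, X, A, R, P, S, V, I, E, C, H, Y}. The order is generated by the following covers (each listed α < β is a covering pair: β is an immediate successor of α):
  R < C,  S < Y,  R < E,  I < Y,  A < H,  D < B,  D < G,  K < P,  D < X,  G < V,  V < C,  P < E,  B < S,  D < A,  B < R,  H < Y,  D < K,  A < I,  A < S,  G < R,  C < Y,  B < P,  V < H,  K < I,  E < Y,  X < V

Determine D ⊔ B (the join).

B

Common upper bounds of {D, B}: B, C, E, P, R, S, Y.
The least among these is B.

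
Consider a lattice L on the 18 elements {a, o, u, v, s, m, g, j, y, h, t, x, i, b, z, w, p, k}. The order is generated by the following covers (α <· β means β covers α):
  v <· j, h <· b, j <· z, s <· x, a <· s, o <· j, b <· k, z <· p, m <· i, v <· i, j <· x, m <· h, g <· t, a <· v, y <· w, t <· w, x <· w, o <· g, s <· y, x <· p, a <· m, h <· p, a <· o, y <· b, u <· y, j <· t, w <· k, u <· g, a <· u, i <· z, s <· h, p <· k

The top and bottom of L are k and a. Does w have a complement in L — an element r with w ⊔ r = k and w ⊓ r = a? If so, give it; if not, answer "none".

Need r with w ∨ r = k and w ∧ r = a.
Checking each element gives: m.

m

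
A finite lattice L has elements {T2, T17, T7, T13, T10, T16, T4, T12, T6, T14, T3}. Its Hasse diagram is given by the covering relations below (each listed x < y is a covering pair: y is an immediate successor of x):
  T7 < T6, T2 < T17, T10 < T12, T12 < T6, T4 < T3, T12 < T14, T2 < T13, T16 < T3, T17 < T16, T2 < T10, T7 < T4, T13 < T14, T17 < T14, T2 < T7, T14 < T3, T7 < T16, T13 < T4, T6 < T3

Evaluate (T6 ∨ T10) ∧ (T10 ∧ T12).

T10

T6 ∨ T10 = T6
T10 ∧ T12 = T10
T6 ∧ T10 = T10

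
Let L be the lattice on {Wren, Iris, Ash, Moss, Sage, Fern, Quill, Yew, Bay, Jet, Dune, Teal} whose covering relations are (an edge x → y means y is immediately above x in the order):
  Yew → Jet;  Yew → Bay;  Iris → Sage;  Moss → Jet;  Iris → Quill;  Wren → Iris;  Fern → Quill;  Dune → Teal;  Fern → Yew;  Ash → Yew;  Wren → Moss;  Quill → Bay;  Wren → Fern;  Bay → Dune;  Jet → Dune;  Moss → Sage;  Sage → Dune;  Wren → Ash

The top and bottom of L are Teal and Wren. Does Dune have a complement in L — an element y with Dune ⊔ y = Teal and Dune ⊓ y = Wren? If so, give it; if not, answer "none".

For every candidate y, either Dune ∨ y ≠ Teal or Dune ∧ y ≠ Wren; no complement exists.

none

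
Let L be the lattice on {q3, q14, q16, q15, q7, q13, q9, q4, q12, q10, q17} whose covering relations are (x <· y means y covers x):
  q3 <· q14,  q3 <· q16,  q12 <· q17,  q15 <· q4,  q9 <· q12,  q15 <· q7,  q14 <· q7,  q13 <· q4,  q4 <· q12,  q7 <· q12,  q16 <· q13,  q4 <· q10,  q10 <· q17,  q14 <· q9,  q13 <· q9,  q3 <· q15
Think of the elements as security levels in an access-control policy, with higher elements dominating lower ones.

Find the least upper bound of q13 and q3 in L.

Common upper bounds of {q13, q3}: q10, q12, q13, q17, q4, q9.
The least among these is q13.

q13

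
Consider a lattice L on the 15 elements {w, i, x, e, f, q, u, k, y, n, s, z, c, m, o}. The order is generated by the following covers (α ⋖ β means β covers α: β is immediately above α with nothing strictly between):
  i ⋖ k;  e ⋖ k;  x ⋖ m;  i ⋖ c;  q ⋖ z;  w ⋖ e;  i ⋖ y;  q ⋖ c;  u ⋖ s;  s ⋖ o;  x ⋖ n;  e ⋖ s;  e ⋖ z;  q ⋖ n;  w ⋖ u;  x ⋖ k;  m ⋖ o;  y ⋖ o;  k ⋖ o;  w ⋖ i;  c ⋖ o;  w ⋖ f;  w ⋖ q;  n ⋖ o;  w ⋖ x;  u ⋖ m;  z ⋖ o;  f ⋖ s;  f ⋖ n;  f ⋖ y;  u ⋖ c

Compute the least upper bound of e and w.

Common upper bounds of {e, w}: e, k, o, s, z.
The least among these is e.

e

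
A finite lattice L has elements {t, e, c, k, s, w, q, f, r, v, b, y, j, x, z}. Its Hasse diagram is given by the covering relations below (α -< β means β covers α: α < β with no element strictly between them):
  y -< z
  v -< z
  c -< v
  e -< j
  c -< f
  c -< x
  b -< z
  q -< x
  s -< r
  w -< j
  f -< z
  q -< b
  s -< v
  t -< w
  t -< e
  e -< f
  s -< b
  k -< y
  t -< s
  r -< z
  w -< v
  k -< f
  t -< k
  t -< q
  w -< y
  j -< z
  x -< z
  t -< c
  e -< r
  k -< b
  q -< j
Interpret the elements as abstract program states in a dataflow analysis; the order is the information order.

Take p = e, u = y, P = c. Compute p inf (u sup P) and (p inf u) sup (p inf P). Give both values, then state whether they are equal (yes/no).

u sup P = z, so p inf (u sup P) = e inf z = e.
p inf u = t and p inf P = t, so (p inf u) sup (p inf P) = t sup t = t.
Equal: no.

e; t; no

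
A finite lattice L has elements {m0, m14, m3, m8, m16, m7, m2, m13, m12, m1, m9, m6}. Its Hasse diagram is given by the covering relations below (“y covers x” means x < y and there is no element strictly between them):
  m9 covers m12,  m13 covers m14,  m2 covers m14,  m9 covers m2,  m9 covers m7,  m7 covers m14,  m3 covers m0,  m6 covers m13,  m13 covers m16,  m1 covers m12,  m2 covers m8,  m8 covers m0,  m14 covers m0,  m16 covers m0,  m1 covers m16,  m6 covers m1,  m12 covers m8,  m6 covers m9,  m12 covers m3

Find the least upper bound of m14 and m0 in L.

Common upper bounds of {m14, m0}: m13, m14, m2, m6, m7, m9.
The least among these is m14.

m14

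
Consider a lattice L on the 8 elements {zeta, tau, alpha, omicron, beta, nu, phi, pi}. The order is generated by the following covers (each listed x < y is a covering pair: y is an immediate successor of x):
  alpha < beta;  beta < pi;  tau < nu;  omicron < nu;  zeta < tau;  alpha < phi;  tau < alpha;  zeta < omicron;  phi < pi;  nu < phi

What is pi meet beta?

beta

Common lower bounds of {pi, beta}: alpha, beta, tau, zeta.
The greatest among these is beta.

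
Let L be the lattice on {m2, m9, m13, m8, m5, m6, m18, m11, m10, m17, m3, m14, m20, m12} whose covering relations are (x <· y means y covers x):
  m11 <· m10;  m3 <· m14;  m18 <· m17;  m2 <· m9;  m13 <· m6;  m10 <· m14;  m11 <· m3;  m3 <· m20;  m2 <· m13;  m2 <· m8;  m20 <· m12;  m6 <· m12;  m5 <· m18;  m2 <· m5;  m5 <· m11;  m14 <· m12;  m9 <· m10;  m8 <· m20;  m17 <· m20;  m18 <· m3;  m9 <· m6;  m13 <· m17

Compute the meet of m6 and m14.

m9

Common lower bounds of {m6, m14}: m2, m9.
The greatest among these is m9.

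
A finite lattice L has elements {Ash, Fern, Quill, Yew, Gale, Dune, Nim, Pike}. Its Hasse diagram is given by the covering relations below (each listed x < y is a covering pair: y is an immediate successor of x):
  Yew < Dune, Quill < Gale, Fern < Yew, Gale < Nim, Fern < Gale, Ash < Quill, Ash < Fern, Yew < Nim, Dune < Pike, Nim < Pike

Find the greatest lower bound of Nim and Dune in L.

Yew

Common lower bounds of {Nim, Dune}: Ash, Fern, Yew.
The greatest among these is Yew.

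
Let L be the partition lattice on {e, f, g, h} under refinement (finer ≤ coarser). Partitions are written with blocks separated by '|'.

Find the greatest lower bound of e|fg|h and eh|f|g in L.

The meet (common refinement) of e|fg|h and eh|f|g intersects blocks pairwise, giving e|f|g|h.

e|f|g|h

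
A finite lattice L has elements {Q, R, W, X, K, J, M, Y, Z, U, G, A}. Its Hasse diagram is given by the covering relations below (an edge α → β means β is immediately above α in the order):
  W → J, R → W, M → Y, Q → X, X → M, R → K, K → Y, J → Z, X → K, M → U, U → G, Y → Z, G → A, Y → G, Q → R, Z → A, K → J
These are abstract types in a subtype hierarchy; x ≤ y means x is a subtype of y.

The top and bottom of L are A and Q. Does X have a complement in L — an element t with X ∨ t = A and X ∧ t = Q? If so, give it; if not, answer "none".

For every candidate t, either X ∨ t ≠ A or X ∧ t ≠ Q; no complement exists.

none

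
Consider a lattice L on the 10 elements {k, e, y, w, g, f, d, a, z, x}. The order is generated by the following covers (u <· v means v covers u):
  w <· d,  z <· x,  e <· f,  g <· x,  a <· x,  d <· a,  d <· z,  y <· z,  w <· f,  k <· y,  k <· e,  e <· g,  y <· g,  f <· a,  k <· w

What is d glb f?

w

Common lower bounds of {d, f}: k, w.
The greatest among these is w.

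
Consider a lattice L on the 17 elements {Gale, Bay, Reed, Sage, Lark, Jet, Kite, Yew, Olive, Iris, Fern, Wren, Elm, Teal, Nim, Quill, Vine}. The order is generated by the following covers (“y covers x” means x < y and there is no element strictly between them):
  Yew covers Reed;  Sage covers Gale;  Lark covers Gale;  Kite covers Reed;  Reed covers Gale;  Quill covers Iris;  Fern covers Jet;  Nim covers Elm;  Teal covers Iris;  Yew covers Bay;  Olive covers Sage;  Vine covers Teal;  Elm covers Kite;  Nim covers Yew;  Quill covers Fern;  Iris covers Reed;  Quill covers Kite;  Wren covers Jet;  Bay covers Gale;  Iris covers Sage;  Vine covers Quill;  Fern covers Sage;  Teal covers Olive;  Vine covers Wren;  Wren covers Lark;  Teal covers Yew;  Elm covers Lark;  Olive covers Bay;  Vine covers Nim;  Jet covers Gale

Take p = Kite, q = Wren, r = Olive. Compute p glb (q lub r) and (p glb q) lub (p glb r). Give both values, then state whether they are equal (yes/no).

q lub r = Vine, so p glb (q lub r) = Kite glb Vine = Kite.
p glb q = Gale and p glb r = Gale, so (p glb q) lub (p glb r) = Gale lub Gale = Gale.
Equal: no.

Kite; Gale; no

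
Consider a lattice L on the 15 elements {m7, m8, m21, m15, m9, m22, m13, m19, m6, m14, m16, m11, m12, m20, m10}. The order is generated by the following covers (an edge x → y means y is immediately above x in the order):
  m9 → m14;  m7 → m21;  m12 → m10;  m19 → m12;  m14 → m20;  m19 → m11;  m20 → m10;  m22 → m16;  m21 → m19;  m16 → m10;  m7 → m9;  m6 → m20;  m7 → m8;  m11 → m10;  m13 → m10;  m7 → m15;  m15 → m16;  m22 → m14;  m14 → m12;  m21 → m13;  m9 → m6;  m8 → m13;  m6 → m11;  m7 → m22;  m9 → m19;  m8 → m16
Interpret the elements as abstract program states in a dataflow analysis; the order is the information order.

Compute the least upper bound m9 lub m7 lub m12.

Common upper bounds of {m9, m7, m12}: m10, m12.
The least among these is m12.

m12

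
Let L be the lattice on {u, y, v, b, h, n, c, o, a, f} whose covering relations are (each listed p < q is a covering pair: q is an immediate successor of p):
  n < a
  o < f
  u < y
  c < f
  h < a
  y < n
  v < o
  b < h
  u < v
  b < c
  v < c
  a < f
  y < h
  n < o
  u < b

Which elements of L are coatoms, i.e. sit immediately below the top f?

a, c, o

The coatoms are exactly the elements covered by f: a, c, o.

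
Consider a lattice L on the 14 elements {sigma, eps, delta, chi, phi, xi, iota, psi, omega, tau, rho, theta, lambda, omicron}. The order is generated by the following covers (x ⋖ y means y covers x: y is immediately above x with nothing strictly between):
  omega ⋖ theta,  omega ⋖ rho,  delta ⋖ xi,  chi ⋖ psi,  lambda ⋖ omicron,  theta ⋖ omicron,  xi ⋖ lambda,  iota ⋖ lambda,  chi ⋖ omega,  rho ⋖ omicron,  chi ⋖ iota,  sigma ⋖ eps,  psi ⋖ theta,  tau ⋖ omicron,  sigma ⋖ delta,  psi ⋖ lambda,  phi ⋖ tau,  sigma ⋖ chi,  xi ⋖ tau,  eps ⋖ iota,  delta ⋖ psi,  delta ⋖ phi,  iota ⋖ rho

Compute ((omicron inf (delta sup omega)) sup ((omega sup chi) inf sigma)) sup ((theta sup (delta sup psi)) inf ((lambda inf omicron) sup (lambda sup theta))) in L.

delta ∨ omega = theta
omicron ∧ theta = theta
omega ∨ chi = omega
omega ∧ sigma = sigma
theta ∨ sigma = theta
delta ∨ psi = psi
theta ∨ psi = theta
lambda ∧ omicron = lambda
lambda ∨ theta = omicron
lambda ∨ omicron = omicron
theta ∧ omicron = theta
theta ∨ theta = theta

theta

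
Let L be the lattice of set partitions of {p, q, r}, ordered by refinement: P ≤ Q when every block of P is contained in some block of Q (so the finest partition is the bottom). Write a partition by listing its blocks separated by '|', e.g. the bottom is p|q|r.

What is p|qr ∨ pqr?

pqr

The join of p|qr and pqr merges any blocks that overlap across the partitions, giving pqr.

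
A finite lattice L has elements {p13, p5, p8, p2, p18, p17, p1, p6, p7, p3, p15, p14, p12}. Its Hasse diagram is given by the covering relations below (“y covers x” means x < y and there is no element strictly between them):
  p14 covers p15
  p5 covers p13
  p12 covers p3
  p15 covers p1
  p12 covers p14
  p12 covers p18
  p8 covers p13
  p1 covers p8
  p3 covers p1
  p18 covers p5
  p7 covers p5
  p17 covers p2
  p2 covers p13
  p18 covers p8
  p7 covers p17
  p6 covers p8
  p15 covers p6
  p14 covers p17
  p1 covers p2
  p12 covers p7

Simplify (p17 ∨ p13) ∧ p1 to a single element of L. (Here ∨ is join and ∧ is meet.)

p2

p17 ∨ p13 = p17
p17 ∧ p1 = p2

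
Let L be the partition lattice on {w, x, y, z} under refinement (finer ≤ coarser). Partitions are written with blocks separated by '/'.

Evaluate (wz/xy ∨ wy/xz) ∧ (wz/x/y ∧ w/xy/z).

w/x/y/z

wz/xy ∨ wy/xz = wxyz
wz/x/y ∧ w/xy/z = w/x/y/z
wxyz ∧ w/x/y/z = w/x/y/z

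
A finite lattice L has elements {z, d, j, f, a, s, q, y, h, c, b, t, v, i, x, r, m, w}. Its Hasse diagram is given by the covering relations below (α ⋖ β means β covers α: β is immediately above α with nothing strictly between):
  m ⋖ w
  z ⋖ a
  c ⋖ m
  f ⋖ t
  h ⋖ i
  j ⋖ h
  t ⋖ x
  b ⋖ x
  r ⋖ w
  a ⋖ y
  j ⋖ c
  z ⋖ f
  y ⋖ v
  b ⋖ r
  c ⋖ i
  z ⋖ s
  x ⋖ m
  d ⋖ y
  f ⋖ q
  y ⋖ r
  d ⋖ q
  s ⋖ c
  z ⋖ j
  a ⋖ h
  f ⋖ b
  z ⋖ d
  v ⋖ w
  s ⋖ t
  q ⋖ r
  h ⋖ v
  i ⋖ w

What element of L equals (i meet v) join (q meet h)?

i ∧ v = h
q ∧ h = z
h ∨ z = h

h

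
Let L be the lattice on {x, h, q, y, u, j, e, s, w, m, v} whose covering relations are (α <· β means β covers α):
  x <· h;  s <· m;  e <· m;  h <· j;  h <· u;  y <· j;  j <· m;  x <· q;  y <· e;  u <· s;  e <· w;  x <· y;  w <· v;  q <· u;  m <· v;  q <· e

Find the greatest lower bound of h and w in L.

Common lower bounds of {h, w}: x.
The greatest among these is x.

x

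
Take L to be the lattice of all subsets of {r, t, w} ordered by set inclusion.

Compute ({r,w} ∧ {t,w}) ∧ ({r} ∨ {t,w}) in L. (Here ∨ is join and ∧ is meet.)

{r,w} ∧ {t,w} = {w}
{r} ∨ {t,w} = {r,t,w}
{w} ∧ {r,t,w} = {w}

{w}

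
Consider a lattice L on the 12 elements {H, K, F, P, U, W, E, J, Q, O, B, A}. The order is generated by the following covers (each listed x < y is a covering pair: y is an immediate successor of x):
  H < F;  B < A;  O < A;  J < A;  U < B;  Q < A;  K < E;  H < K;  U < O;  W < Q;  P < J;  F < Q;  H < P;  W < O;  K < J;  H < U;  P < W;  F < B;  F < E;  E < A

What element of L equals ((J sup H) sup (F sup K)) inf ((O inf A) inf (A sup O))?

J ∨ H = J
F ∨ K = E
J ∨ E = A
O ∧ A = O
A ∨ O = A
O ∧ A = O
A ∧ O = O

O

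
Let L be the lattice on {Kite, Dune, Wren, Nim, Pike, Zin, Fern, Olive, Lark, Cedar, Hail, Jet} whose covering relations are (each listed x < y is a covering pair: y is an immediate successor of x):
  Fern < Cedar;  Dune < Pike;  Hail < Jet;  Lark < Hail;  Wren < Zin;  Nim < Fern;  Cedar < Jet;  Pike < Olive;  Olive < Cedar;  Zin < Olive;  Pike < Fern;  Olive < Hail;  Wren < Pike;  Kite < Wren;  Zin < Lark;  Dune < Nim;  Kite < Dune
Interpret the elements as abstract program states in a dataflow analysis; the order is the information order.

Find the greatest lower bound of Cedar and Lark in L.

Zin

Common lower bounds of {Cedar, Lark}: Kite, Wren, Zin.
The greatest among these is Zin.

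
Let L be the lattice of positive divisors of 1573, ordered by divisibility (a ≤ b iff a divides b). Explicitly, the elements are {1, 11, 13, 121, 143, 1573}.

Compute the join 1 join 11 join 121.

Common upper bounds of {1, 11, 121}: 121, 1573.
The least among these is 121.

121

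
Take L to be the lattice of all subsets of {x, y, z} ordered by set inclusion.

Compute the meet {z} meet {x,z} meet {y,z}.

{z}

Under ⊆, meet is intersection: {z} ∩ {x,z} ∩ {y,z} = {z}.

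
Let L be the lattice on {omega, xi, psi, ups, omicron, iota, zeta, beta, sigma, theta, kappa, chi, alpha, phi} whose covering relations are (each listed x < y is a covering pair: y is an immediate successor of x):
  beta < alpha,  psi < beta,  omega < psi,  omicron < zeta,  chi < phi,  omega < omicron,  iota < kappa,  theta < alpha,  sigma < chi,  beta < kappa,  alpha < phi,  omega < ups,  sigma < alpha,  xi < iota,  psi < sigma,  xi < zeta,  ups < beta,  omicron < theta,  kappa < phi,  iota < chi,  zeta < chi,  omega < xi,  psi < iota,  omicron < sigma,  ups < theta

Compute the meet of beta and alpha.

Common lower bounds of {beta, alpha}: beta, omega, psi, ups.
The greatest among these is beta.

beta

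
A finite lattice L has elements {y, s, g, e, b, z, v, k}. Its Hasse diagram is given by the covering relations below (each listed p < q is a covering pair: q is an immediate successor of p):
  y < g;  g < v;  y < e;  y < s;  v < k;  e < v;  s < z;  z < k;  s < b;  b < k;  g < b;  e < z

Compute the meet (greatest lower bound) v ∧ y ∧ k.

Common lower bounds of {v, y, k}: y.
The greatest among these is y.

y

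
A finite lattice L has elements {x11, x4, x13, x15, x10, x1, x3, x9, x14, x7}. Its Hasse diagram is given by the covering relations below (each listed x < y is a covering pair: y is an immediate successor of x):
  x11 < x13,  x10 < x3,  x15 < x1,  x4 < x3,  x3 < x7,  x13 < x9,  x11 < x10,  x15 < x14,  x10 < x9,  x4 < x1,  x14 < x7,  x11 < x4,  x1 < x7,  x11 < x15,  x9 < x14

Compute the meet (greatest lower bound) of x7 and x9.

x9

Common lower bounds of {x7, x9}: x10, x11, x13, x9.
The greatest among these is x9.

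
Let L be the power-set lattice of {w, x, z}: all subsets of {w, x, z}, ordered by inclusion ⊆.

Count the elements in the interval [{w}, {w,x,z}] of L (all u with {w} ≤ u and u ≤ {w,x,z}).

4

The interval [{w}, {w,x,z}] = {{w,x,z}, {w,x}, {w,z}, {w}}, which has 4 elements.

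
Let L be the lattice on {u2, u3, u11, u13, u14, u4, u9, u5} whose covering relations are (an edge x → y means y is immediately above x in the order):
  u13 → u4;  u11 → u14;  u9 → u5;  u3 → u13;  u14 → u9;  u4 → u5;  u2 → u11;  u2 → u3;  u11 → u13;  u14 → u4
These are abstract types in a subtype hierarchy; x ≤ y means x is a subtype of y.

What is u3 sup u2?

Common upper bounds of {u3, u2}: u13, u3, u4, u5.
The least among these is u3.

u3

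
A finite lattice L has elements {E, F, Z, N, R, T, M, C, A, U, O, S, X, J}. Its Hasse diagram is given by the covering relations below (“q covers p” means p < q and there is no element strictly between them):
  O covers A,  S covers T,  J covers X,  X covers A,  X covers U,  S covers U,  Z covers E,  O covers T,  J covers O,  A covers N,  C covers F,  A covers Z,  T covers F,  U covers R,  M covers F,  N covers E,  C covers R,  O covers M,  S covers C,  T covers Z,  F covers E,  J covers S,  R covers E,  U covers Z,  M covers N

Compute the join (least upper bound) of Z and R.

Common upper bounds of {Z, R}: J, S, U, X.
The least among these is U.

U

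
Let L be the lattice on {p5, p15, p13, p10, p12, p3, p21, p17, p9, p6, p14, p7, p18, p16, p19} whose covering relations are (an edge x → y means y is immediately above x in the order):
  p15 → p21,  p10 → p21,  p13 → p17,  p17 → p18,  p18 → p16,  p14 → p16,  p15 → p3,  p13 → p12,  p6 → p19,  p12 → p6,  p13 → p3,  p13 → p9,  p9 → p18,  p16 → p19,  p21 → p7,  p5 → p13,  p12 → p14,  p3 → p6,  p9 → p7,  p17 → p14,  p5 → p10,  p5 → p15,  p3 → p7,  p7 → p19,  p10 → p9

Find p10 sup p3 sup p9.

p7

Common upper bounds of {p10, p3, p9}: p19, p7.
The least among these is p7.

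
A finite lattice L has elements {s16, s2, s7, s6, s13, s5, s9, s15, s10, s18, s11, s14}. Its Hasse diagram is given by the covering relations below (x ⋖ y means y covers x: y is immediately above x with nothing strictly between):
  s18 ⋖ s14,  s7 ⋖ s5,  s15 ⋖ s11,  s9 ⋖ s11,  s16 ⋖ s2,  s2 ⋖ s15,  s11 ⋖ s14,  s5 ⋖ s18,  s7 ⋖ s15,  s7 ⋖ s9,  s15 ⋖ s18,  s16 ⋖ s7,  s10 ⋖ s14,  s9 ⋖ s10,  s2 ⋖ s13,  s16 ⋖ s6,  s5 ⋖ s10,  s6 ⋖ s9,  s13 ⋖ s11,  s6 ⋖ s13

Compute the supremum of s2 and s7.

Common upper bounds of {s2, s7}: s11, s14, s15, s18.
The least among these is s15.

s15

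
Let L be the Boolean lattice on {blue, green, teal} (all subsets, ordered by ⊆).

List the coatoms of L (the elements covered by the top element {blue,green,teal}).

The coatoms are exactly the elements covered by {blue,green,teal}: {blue,green}, {blue,teal}, {green,teal}.

{blue,green}, {blue,teal}, {green,teal}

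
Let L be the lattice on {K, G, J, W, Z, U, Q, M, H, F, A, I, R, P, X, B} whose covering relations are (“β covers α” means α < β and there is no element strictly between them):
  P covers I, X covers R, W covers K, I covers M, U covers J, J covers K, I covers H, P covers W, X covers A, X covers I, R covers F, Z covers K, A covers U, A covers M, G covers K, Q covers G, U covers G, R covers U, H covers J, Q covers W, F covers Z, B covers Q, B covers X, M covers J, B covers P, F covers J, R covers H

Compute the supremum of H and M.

I

Common upper bounds of {H, M}: B, I, P, X.
The least among these is I.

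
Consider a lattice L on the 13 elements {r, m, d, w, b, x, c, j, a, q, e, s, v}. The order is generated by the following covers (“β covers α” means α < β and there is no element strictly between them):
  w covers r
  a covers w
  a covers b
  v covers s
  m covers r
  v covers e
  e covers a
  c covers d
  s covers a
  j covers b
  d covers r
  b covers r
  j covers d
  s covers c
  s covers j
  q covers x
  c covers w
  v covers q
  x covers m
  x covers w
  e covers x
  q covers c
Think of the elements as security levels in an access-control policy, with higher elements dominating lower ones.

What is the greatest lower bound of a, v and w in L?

w

Common lower bounds of {a, v, w}: r, w.
The greatest among these is w.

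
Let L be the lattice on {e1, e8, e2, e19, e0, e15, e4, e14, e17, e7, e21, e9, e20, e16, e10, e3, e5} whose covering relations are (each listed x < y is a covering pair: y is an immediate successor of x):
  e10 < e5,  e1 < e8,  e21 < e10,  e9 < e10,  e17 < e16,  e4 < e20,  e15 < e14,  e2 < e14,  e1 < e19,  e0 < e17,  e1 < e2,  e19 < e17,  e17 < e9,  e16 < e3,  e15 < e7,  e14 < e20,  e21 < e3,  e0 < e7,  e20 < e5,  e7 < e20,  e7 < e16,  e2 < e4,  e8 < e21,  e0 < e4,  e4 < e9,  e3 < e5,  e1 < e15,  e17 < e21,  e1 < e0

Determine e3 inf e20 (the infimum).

e7

Common lower bounds of {e3, e20}: e0, e1, e15, e7.
The greatest among these is e7.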